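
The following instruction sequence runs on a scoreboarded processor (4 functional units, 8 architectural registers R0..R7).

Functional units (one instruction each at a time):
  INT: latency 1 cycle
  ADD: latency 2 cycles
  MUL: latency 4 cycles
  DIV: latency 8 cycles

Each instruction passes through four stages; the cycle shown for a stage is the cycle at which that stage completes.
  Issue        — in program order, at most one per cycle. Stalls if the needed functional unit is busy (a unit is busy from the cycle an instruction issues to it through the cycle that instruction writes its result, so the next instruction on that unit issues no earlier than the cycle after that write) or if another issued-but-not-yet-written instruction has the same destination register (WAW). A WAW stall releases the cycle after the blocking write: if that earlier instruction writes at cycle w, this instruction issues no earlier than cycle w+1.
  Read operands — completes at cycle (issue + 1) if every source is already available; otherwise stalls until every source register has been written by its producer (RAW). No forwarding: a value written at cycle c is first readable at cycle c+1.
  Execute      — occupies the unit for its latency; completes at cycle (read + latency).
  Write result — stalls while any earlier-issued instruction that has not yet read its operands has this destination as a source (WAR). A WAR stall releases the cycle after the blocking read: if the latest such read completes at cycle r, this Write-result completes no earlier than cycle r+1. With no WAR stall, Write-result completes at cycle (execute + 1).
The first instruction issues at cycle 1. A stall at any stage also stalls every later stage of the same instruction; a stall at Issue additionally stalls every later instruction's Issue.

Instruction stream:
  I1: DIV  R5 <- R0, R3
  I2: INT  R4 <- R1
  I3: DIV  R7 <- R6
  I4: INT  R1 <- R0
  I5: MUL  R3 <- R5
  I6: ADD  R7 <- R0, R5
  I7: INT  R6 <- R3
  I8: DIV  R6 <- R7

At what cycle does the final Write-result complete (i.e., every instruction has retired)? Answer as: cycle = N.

c1: I1→DIV
c2: I1 RO | I2→INT
c3: I2 RO
c4: I2 EX
c5: I2 WR R4
c10: I1 EX
c11: I1 WR R5
c12: I3→DIV
c13: I3 RO | I4→INT
c14: I4 RO | I5→MUL
c15: I4 EX | I5 RO
c16: I4 WR R1
c19: I5 EX
c20: I5 WR R3
c21: I3 EX
c22: I3 WR R7
c23: I6→ADD
c24: I6 RO | I7→INT
c25: I7 RO
c26: I6 EX | I7 EX
c27: I6 WR R7 | I7 WR R6
c28: I8→DIV
c29: I8 RO
c37: I8 EX
c38: I8 WR R6

cycle = 38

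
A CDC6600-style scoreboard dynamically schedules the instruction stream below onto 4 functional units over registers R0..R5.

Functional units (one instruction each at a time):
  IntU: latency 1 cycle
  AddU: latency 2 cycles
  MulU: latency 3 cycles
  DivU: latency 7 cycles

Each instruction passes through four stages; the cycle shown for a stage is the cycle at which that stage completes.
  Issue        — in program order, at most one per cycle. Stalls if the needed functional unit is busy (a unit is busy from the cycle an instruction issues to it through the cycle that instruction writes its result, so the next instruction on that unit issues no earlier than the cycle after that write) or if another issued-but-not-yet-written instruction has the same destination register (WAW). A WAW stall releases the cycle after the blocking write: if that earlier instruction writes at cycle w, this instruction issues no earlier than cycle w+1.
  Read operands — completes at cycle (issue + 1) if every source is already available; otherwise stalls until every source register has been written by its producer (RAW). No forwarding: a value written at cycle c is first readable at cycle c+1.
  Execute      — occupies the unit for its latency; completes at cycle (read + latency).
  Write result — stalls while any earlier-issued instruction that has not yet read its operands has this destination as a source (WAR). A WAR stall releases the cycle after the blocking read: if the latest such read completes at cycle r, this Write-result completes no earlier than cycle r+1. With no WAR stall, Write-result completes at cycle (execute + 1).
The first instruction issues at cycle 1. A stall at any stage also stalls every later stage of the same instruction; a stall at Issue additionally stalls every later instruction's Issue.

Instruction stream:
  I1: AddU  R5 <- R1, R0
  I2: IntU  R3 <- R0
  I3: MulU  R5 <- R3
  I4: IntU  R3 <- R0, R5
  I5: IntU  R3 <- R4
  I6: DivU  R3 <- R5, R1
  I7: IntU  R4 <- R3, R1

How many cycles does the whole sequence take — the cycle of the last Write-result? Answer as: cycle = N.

cycle = 31

I1 -> (1, 2, 4, 5)
I2 -> (2, 3, 4, 5)
I3 -> (6, 7, 10, 11)  // WAW R5: wait I1 write@5
I4 -> (7, 12, 13, 14)  // RAW R5: wait I3 write@11
I5 -> (15, 16, 17, 18)  // struct: IntU busy until I4 writes@14
I6 -> (19, 20, 27, 28)  // WAW R3: wait I5 write@18
I7 -> (20, 29, 30, 31)  // RAW R3: wait I6 write@28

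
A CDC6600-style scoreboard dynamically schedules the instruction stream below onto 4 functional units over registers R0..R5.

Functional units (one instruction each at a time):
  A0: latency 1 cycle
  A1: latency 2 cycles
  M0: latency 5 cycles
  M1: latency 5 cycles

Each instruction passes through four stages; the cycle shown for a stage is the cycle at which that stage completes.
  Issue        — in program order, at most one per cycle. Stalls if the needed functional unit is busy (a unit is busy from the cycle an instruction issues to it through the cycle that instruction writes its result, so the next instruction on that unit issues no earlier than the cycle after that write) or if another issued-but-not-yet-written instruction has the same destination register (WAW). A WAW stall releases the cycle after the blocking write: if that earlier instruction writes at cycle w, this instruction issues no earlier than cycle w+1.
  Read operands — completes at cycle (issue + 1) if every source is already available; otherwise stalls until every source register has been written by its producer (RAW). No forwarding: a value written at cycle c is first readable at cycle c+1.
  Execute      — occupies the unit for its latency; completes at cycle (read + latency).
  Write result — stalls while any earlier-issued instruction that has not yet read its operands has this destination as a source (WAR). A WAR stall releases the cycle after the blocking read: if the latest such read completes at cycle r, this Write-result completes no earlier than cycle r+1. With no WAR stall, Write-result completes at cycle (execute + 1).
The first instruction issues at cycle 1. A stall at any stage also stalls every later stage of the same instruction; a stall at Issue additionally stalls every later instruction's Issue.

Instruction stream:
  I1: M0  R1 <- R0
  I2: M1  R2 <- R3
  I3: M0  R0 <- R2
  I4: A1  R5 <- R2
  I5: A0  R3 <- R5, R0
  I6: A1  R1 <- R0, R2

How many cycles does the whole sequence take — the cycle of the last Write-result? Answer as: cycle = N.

cycle = 20

  I1 | 1 | 2 | 7 | 8
  I2 | 2 | 3 | 8 | 9
  I3 | 9 | 10 | 15 | 16   struct: M0 busy until I1 writes@8
  I4 | 10 | 11 | 13 | 14
  I5 | 11 | 17 | 18 | 19   RAW R0: wait I3 write@16
  I6 | 15 | 17 | 19 | 20   struct: A1 busy until I4 writes@14 · RAW R0: wait I3 write@16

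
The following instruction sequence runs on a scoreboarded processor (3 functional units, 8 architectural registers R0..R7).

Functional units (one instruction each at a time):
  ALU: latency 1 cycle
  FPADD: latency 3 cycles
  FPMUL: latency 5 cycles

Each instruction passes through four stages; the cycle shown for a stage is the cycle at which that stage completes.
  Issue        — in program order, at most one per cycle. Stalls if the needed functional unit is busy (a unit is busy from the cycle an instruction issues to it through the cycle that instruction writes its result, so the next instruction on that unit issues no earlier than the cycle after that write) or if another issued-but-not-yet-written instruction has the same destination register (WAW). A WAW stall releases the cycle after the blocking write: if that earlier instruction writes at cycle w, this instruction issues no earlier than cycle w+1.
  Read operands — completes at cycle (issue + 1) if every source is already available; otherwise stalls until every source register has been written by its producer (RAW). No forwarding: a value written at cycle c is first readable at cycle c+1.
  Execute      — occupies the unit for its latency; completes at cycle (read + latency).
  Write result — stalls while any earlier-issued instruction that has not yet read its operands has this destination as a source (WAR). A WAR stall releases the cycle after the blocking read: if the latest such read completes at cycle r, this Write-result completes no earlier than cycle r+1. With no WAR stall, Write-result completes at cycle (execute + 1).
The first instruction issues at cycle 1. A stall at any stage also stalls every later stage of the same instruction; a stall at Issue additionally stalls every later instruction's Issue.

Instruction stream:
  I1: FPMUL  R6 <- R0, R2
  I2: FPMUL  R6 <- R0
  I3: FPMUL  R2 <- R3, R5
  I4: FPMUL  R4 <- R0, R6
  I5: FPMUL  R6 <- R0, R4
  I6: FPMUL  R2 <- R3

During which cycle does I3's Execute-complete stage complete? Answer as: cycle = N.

I1 -> (1, 2, 7, 8)
I2 -> (9, 10, 15, 16)  // struct: FPMUL busy until I1 writes@8
I3 -> (17, 18, 23, 24)  // struct: FPMUL busy until I2 writes@16
I4 -> (25, 26, 31, 32)  // struct: FPMUL busy until I3 writes@24
I5 -> (33, 34, 39, 40)  // struct: FPMUL busy until I4 writes@32
I6 -> (41, 42, 47, 48)  // struct: FPMUL busy until I5 writes@40

cycle = 23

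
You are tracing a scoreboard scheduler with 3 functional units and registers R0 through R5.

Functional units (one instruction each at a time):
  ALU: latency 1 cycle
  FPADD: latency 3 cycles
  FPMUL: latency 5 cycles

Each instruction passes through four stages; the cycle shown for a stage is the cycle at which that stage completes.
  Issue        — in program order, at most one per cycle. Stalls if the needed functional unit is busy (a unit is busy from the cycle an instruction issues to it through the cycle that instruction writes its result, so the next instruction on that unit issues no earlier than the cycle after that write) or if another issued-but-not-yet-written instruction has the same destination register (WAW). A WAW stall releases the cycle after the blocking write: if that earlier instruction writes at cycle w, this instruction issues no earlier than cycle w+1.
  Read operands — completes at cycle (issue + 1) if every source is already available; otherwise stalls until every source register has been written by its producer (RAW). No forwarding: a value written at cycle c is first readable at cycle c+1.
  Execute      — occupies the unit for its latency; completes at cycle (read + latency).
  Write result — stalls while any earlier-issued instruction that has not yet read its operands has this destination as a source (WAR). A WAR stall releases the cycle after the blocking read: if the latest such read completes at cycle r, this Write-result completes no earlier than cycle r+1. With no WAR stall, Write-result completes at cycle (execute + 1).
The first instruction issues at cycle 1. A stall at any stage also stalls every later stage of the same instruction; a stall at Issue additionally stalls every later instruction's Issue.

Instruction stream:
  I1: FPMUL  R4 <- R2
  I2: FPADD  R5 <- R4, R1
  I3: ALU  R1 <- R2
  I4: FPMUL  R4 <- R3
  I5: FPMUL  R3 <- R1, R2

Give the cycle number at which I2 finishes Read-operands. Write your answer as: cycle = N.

c1: I1 issues→FPMUL
c2: I1 reads · I2 issues→FPADD
c3: I3 issues→ALU
c4: I3 reads
c5: I3 exec-done
c7: I1 exec-done
c8: I1 writes R4
c9: I2 reads · I4 issues→FPMUL
c10: I3 writes R1 · I4 reads
c12: I2 exec-done
c13: I2 writes R5
c15: I4 exec-done
c16: I4 writes R4
c17: I5 issues→FPMUL
c18: I5 reads
c23: I5 exec-done
c24: I5 writes R3

cycle = 9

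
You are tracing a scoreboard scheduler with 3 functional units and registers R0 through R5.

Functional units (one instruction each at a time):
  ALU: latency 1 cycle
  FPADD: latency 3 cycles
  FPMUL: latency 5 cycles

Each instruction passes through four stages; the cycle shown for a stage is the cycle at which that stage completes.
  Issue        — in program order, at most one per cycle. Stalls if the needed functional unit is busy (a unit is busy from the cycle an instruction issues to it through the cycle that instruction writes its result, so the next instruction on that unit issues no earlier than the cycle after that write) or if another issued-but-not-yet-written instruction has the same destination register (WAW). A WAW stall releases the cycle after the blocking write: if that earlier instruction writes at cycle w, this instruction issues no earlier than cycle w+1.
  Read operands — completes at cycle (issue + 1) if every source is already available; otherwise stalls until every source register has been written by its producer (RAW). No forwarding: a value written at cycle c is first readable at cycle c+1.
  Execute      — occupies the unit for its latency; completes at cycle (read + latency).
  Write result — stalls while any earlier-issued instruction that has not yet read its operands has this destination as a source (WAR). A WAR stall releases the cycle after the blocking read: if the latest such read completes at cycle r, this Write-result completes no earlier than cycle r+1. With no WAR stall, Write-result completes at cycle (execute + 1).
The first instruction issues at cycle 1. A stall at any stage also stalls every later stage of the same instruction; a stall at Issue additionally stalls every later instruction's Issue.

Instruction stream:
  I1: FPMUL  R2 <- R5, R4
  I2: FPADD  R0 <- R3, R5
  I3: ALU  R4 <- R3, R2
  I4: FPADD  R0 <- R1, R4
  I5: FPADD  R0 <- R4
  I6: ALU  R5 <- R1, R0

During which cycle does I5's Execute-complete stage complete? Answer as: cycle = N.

1) issue 1, read 2, done 7, write 8
2) issue 2, read 3, done 6, write 7
3) issue 3, read 9, done 10, write 11  <RAW R2: wait I1 write@8>
4) issue 8, read 12, done 15, write 16  <struct: FPADD busy until I2 writes@7 / RAW R4: wait I3 write@11>
5) issue 17, read 18, done 21, write 22  <struct: FPADD busy until I4 writes@16>
6) issue 18, read 23, done 24, write 25  <RAW R0: wait I5 write@22>

cycle = 21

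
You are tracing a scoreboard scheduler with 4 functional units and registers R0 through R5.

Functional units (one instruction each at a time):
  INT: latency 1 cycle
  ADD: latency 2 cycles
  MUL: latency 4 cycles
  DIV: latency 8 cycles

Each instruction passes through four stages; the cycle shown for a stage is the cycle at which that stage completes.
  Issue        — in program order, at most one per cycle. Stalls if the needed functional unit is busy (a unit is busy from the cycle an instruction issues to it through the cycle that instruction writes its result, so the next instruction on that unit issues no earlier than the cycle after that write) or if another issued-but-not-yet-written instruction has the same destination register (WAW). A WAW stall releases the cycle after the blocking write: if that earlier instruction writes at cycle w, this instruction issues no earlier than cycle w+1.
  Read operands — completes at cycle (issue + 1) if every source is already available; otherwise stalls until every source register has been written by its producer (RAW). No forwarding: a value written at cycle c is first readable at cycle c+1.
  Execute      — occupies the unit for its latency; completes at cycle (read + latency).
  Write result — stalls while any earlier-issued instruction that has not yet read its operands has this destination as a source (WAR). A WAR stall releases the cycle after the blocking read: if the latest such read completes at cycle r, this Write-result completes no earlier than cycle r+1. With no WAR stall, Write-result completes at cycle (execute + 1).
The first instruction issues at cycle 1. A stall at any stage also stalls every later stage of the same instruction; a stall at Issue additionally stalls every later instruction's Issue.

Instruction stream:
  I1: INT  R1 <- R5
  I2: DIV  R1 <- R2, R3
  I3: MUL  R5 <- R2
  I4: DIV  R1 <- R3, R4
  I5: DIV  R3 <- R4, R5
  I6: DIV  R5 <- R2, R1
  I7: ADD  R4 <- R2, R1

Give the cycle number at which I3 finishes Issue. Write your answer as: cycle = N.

cycle 1: I1 dispatched to INT
cycle 2: I1 operands ready
cycle 3: I1 complete
cycle 4: R1←I1
cycle 5: I2 dispatched to DIV
cycle 6: I2 operands ready; I3 dispatched to MUL
cycle 7: I3 operands ready
cycle 11: I3 complete
cycle 12: R5←I3
cycle 14: I2 complete
cycle 15: R1←I2
cycle 16: I4 dispatched to DIV
cycle 17: I4 operands ready
cycle 25: I4 complete
cycle 26: R1←I4
cycle 27: I5 dispatched to DIV
cycle 28: I5 operands ready
cycle 36: I5 complete
cycle 37: R3←I5
cycle 38: I6 dispatched to DIV
cycle 39: I6 operands ready; I7 dispatched to ADD
cycle 40: I7 operands ready
cycle 42: I7 complete
cycle 43: R4←I7
cycle 47: I6 complete
cycle 48: R5←I6

cycle = 6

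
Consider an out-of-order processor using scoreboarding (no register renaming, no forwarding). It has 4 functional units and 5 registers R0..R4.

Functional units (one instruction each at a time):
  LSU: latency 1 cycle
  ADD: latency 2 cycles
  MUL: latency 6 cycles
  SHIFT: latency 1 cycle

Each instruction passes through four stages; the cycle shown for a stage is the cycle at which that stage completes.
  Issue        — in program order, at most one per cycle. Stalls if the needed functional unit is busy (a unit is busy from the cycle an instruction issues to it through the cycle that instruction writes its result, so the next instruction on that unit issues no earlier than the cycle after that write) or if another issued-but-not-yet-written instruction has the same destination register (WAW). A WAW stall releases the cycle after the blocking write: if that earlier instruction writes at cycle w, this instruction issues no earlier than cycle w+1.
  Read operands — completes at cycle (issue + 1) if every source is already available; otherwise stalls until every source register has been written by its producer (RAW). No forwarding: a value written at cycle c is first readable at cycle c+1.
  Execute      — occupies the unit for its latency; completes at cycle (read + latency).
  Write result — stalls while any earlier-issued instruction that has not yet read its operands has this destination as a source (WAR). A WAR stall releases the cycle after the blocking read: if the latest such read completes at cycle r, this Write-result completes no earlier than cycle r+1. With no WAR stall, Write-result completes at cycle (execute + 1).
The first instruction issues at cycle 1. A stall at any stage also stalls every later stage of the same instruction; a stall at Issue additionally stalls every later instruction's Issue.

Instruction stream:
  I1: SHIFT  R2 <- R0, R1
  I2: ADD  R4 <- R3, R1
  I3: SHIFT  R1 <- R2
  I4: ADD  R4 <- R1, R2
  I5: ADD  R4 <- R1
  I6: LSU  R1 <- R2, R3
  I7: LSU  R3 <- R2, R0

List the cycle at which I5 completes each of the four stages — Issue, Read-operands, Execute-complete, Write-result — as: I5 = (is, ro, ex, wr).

I5 = (13, 14, 16, 17)

1) issue 1, read 2, done 3, write 4
2) issue 2, read 3, done 5, write 6
3) issue 5, read 6, done 7, write 8  <struct: SHIFT busy until I1 writes@4>
4) issue 7, read 9, done 11, write 12  <struct: ADD busy until I2 writes@6 / RAW R1: wait I3 write@8>
5) issue 13, read 14, done 16, write 17  <struct: ADD busy until I4 writes@12>
6) issue 14, read 15, done 16, write 17
7) issue 18, read 19, done 20, write 21  <struct: LSU busy until I6 writes@17>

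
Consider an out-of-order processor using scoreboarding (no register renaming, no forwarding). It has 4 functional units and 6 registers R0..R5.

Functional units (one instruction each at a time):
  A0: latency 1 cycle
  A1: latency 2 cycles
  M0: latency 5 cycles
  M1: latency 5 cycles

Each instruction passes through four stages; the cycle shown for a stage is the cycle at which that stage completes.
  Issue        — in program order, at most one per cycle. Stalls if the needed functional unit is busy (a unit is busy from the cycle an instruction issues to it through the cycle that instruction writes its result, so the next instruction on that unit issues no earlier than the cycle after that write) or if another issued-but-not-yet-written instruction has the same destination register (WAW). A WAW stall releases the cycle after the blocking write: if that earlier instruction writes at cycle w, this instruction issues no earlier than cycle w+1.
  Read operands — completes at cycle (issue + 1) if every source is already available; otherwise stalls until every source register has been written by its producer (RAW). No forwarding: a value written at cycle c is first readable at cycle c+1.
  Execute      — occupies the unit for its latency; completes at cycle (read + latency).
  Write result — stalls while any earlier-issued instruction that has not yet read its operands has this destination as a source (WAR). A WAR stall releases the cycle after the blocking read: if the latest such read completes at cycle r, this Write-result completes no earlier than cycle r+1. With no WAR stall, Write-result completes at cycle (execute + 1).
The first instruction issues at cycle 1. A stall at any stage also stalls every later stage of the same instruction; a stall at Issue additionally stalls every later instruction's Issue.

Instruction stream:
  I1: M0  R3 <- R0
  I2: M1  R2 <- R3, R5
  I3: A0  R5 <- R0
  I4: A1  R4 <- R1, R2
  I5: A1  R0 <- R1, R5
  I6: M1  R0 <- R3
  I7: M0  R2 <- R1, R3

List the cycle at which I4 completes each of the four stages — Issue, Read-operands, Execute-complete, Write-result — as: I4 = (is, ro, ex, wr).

t=1  I1 dispatched to M0
t=2  I1 operands ready | I2 dispatched to M1
t=3  I3 dispatched to A0
t=4  I3 operands ready | I4 dispatched to A1
t=5  I3 complete
t=7  I1 complete
t=8  R3←I1
t=9  I2 operands ready
t=10  R5←I3
t=14  I2 complete
t=15  R2←I2
t=16  I4 operands ready
t=18  I4 complete
t=19  R4←I4
t=20  I5 dispatched to A1
t=21  I5 operands ready
t=23  I5 complete
t=24  R0←I5
t=25  I6 dispatched to M1
t=26  I6 operands ready | I7 dispatched to M0
t=27  I7 operands ready
t=31  I6 complete
t=32  R0←I6 | I7 complete
t=33  R2←I7

I4 = (4, 16, 18, 19)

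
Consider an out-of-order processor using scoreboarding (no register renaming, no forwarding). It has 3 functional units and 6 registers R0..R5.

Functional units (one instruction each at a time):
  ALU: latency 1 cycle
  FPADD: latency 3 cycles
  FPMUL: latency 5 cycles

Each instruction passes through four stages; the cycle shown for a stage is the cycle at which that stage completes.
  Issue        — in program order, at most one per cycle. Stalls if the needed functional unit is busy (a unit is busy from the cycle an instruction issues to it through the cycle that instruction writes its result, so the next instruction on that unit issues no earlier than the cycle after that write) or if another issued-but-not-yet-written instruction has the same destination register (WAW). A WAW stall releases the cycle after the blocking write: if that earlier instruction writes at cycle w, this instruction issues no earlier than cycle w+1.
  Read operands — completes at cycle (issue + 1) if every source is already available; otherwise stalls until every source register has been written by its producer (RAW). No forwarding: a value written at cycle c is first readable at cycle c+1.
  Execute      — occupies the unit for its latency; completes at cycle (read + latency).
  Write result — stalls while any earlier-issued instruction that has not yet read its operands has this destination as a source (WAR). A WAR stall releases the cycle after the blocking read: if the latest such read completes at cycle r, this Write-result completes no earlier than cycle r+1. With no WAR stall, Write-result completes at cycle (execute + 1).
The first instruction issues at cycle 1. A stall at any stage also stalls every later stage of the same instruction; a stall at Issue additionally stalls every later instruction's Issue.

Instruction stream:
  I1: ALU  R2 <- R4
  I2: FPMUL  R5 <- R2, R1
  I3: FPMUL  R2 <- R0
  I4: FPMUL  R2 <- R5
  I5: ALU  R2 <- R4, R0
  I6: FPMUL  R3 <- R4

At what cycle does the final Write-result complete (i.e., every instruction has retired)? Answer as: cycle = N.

1) issue 1, read 2, done 3, write 4
2) issue 2, read 5, done 10, write 11  <RAW R2: wait I1 write@4>
3) issue 12, read 13, done 18, write 19  <struct: FPMUL busy until I2 writes@11>
4) issue 20, read 21, done 26, write 27  <struct: FPMUL busy until I3 writes@19>
5) issue 28, read 29, done 30, write 31  <WAW R2: wait I4 write@27>
6) issue 29, read 30, done 35, write 36

cycle = 36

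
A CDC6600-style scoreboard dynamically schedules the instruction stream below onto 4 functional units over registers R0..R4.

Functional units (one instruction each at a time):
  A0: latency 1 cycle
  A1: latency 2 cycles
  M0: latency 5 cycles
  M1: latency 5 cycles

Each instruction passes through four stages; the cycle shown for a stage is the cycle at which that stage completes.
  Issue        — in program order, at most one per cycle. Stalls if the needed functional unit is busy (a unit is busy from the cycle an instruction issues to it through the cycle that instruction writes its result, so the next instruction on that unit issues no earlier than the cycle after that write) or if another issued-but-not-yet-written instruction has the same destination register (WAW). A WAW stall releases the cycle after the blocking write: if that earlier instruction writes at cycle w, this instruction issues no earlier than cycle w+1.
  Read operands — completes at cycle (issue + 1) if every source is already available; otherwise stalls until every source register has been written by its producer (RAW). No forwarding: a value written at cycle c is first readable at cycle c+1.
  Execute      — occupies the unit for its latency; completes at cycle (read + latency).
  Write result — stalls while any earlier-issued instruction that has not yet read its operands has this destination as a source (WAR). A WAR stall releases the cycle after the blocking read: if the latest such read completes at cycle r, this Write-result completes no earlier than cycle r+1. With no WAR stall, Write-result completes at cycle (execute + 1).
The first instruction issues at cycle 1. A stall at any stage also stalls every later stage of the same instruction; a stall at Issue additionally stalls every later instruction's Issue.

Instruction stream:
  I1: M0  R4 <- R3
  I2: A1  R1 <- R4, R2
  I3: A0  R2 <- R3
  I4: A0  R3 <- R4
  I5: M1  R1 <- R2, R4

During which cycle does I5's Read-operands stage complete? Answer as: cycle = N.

[1] I1 issues→M0
[2] I1 reads; I2 issues→A1
[3] I3 issues→A0
[4] I3 reads
[5] I3 exec-done
[7] I1 exec-done
[8] I1 writes R4
[9] I2 reads
[10] I3 writes R2
[11] I2 exec-done; I4 issues→A0
[12] I2 writes R1; I4 reads
[13] I4 exec-done; I5 issues→M1
[14] I4 writes R3; I5 reads
[19] I5 exec-done
[20] I5 writes R1

cycle = 14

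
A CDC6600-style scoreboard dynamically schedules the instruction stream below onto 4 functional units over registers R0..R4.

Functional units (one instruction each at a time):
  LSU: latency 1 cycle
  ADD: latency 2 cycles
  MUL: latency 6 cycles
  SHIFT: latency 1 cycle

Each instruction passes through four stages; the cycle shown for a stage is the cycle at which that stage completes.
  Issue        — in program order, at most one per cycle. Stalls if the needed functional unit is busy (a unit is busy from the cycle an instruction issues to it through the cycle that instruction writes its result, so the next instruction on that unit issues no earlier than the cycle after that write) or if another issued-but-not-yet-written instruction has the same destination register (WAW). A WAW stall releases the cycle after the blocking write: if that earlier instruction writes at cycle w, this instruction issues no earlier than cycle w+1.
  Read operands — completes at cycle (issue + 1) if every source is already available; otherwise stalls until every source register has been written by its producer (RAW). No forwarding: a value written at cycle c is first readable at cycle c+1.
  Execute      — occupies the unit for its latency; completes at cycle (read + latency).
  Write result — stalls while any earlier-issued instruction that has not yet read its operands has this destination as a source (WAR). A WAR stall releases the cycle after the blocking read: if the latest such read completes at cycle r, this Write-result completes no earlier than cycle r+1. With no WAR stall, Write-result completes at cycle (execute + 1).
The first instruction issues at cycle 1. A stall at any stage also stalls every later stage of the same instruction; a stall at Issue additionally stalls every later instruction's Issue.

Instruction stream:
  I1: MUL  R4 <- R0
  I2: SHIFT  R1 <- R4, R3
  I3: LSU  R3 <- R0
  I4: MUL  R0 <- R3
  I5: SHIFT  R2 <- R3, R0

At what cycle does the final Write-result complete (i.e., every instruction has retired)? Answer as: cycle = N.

I1 -> (1, 2, 8, 9)
I2 -> (2, 10, 11, 12)  // RAW R4: wait I1 write@9
I3 -> (3, 4, 5, 11)  // WAR R3: wait I2 read@10
I4 -> (10, 12, 18, 19)  // struct: MUL busy until I1 writes@9, RAW R3: wait I3 write@11
I5 -> (13, 20, 21, 22)  // struct: SHIFT busy until I2 writes@12, RAW R0: wait I4 write@19

cycle = 22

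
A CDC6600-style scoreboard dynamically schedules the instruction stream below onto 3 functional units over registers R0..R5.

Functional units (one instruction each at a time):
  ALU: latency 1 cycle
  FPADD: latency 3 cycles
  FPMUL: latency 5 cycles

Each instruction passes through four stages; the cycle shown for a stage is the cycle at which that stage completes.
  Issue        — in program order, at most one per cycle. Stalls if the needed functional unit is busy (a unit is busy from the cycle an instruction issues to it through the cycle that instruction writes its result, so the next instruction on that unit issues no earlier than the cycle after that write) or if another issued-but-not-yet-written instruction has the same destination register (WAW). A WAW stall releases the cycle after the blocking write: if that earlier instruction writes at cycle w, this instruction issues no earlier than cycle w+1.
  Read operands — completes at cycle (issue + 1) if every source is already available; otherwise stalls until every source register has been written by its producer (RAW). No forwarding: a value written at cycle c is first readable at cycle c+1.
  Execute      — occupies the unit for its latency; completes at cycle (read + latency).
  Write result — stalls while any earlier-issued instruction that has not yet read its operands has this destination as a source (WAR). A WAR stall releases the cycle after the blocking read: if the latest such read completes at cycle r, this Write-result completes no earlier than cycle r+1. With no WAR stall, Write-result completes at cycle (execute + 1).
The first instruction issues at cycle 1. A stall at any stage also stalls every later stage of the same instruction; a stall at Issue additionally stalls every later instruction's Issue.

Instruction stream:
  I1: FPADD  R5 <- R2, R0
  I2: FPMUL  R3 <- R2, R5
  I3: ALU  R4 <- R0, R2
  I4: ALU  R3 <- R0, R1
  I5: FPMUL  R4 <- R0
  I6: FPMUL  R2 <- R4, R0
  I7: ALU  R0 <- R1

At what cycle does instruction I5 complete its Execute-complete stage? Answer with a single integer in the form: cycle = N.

I1  is:1  ro:2  ex:5  wr:6
I2  is:2  ro:7  ex:12  wr:13  — RAW R5: wait I1 write@6
I3  is:3  ro:4  ex:5  wr:6
I4  is:14  ro:15  ex:16  wr:17  — WAW R3: wait I2 write@13
I5  is:15  ro:16  ex:21  wr:22
I6  is:23  ro:24  ex:29  wr:30  — struct: FPMUL busy until I5 writes@22
I7  is:24  ro:25  ex:26  wr:27

cycle = 21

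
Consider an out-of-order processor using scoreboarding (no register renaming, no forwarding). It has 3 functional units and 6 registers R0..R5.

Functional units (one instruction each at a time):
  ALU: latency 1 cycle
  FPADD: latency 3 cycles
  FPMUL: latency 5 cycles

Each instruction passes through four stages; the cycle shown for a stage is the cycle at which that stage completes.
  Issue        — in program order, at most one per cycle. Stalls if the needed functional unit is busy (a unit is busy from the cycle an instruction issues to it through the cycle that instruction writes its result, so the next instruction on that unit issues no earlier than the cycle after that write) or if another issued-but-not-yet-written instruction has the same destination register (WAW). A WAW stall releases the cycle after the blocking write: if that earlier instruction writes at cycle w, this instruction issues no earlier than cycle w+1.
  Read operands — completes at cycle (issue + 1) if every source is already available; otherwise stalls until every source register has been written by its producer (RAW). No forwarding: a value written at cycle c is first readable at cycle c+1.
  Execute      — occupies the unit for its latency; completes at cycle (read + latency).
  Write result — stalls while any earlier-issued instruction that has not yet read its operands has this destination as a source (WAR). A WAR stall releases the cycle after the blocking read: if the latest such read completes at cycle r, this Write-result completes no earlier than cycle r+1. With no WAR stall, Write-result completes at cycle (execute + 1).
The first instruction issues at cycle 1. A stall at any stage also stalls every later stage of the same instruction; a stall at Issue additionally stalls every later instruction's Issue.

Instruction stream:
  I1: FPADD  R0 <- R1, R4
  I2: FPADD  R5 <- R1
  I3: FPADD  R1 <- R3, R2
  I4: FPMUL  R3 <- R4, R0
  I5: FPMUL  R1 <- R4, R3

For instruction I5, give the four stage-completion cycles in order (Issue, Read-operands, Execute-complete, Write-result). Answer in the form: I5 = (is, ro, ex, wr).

I5 = (22, 23, 28, 29)

c1: I1→FPADD
c2: I1 RO
c5: I1 EX
c6: I1 WR R0
c7: I2→FPADD
c8: I2 RO
c11: I2 EX
c12: I2 WR R5
c13: I3→FPADD
c14: I3 RO | I4→FPMUL
c15: I4 RO
c17: I3 EX
c18: I3 WR R1
c20: I4 EX
c21: I4 WR R3
c22: I5→FPMUL
c23: I5 RO
c28: I5 EX
c29: I5 WR R1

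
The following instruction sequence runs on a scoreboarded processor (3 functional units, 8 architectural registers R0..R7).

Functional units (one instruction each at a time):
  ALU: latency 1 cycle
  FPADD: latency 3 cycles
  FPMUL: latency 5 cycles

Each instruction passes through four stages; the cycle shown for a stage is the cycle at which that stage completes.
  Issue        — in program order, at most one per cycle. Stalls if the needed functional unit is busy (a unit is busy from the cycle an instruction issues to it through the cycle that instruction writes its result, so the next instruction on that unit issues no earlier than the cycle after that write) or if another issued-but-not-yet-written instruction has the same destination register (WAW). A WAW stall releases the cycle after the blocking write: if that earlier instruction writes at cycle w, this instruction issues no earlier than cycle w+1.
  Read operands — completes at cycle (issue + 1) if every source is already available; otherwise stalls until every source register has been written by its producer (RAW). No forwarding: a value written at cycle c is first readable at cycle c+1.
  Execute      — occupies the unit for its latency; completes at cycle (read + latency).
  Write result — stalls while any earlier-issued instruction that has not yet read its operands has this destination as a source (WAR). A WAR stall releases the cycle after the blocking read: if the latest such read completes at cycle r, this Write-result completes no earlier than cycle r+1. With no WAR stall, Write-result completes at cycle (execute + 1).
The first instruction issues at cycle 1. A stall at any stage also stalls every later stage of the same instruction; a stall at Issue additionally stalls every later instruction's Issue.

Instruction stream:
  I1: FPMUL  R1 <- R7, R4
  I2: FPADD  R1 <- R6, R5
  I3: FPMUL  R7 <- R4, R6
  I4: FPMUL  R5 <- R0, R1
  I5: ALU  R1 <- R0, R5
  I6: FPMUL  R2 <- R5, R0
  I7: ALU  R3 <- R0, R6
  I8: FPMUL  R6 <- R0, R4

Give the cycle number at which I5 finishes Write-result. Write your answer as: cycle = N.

I1 -> (1, 2, 7, 8)
I2 -> (9, 10, 13, 14)  // WAW R1: wait I1 write@8
I3 -> (10, 11, 16, 17)
I4 -> (18, 19, 24, 25)  // struct: FPMUL busy until I3 writes@17
I5 -> (19, 26, 27, 28)  // RAW R5: wait I4 write@25
I6 -> (26, 27, 32, 33)  // struct: FPMUL busy until I4 writes@25
I7 -> (29, 30, 31, 32)  // struct: ALU busy until I5 writes@28
I8 -> (34, 35, 40, 41)  // struct: FPMUL busy until I6 writes@33

cycle = 28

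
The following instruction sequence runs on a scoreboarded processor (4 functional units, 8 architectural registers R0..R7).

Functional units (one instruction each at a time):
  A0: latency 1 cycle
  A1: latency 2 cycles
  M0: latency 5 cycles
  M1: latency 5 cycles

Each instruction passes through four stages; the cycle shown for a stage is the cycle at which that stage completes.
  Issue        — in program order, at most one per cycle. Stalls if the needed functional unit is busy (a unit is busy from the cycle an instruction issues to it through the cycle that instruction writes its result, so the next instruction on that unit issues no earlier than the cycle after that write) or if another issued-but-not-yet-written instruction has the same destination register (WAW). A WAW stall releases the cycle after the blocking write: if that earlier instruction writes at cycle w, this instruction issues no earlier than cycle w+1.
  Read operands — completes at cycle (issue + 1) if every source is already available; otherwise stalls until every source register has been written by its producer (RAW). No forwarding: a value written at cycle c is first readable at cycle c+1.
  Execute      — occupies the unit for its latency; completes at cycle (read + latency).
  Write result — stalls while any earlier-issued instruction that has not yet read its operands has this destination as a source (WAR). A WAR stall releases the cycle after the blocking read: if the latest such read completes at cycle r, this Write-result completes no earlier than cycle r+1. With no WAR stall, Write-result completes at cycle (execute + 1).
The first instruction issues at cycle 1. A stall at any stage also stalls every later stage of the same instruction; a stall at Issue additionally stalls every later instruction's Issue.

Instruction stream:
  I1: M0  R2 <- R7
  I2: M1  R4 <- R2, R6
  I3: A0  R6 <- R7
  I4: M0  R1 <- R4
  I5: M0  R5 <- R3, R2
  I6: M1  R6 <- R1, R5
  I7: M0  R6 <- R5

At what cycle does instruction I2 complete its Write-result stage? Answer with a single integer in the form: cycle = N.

cycle = 15

  I1 | 1 | 2 | 7 | 8
  I2 | 2 | 9 | 14 | 15   RAW R2: wait I1 write@8
  I3 | 3 | 4 | 5 | 10   WAR R6: wait I2 read@9
  I4 | 9 | 16 | 21 | 22   struct: M0 busy until I1 writes@8 · RAW R4: wait I2 write@15
  I5 | 23 | 24 | 29 | 30   struct: M0 busy until I4 writes@22
  I6 | 24 | 31 | 36 | 37   RAW R5: wait I5 write@30
  I7 | 38 | 39 | 44 | 45   WAW R6: wait I6 write@37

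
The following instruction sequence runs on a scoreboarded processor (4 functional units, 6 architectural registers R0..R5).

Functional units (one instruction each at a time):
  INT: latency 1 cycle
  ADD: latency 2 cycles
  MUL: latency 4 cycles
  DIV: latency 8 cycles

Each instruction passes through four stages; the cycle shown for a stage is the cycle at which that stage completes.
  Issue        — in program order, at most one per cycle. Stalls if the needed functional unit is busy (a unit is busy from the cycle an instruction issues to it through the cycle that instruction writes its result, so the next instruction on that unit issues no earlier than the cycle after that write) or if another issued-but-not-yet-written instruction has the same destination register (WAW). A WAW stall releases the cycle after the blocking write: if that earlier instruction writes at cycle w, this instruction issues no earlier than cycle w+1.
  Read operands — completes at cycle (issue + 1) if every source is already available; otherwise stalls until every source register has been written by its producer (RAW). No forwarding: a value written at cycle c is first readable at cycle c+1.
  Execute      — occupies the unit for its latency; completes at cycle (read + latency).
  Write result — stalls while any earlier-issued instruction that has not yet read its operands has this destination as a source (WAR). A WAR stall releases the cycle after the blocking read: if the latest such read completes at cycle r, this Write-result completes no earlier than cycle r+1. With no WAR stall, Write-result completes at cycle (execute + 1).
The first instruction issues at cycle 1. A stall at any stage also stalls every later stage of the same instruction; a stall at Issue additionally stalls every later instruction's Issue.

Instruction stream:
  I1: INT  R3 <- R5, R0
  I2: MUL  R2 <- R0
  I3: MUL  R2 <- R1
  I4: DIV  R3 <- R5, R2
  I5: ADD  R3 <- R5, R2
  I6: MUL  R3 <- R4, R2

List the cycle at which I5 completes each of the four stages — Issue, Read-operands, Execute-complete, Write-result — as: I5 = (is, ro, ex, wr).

[I1] 1/2/3/4
[I2] 2/3/7/8
[I3] 9/10/14/15  (struct: MUL busy until I2 writes@8)
[I4] 10/16/24/25  (RAW R2: wait I3 write@15)
[I5] 26/27/29/30  (WAW R3: wait I4 write@25)
[I6] 31/32/36/37  (WAW R3: wait I5 write@30)

I5 = (26, 27, 29, 30)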